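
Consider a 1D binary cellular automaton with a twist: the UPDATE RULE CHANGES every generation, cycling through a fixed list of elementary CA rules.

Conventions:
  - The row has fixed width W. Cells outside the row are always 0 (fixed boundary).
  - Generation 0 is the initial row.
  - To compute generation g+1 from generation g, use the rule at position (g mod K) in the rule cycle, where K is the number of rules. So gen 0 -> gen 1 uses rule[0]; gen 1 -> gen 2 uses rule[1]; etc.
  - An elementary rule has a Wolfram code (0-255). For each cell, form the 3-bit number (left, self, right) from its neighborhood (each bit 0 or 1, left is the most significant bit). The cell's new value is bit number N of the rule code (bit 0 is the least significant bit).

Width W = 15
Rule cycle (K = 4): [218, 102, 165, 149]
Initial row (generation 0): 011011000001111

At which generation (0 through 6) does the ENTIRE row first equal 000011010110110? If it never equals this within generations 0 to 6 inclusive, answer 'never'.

Answer: 6

Derivation:
Gen 0: 011011000001111
Gen 1 (rule 218): 111011100011111
Gen 2 (rule 102): 001100100100001
Gen 3 (rule 165): 100000100101101
Gen 4 (rule 149): 111110110100001
Gen 5 (rule 218): 111110110010010
Gen 6 (rule 102): 000011010110110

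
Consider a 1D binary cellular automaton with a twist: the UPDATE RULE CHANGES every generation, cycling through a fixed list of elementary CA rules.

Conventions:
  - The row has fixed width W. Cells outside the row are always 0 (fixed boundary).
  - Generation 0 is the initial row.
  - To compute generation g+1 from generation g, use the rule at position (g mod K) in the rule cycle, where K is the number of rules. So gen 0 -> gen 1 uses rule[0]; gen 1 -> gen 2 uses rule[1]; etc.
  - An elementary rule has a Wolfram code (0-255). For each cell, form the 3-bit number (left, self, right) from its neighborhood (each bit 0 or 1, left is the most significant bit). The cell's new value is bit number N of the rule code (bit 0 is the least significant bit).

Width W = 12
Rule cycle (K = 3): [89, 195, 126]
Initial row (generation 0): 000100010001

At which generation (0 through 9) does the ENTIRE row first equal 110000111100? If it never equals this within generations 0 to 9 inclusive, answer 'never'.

Answer: never

Derivation:
Gen 0: 000100010001
Gen 1 (rule 89): 110011001100
Gen 2 (rule 195): 010101010101
Gen 3 (rule 126): 111111111111
Gen 4 (rule 89): 100000000001
Gen 5 (rule 195): 001111111110
Gen 6 (rule 126): 011000000011
Gen 7 (rule 89): 011111111011
Gen 8 (rule 195): 101111111001
Gen 9 (rule 126): 111000001111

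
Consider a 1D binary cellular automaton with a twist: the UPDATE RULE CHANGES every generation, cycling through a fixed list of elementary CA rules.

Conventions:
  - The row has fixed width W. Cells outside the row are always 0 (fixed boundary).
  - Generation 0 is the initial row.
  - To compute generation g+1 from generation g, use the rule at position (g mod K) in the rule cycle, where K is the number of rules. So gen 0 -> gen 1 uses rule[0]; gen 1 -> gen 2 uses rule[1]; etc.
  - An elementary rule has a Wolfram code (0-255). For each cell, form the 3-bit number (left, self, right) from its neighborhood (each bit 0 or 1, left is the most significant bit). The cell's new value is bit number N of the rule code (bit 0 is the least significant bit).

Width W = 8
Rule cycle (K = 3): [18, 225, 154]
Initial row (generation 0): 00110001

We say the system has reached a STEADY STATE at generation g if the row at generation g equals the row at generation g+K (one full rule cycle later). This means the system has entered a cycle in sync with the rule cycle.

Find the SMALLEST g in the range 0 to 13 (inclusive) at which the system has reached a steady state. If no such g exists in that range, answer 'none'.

Gen 0: 00110001
Gen 1 (rule 18): 01001010
Gen 2 (rule 225): 00000100
Gen 3 (rule 154): 00001010
Gen 4 (rule 18): 00010001
Gen 5 (rule 225): 11000100
Gen 6 (rule 154): 10101010
Gen 7 (rule 18): 00000001
Gen 8 (rule 225): 11111100
Gen 9 (rule 154): 11111010
Gen 10 (rule 18): 00000001
Gen 11 (rule 225): 11111100
Gen 12 (rule 154): 11111010
Gen 13 (rule 18): 00000001
Gen 14 (rule 225): 11111100
Gen 15 (rule 154): 11111010
Gen 16 (rule 18): 00000001

Answer: 7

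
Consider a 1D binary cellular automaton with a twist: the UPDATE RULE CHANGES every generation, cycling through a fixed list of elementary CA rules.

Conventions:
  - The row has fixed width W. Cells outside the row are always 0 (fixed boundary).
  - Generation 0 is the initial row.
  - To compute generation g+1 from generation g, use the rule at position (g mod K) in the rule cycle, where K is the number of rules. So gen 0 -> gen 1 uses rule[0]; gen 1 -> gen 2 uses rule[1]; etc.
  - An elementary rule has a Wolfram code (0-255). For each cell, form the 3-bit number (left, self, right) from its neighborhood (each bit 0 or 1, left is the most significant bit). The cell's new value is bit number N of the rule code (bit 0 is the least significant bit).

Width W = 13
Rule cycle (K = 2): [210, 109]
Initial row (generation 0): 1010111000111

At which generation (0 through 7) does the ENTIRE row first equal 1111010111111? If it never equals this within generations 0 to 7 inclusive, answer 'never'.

Gen 0: 1010111000111
Gen 1 (rule 210): 0000011101011
Gen 2 (rule 109): 1111010111111
Gen 3 (rule 210): 0111000011111
Gen 4 (rule 109): 0101011010001
Gen 5 (rule 210): 1000001001010
Gen 6 (rule 109): 1011101001110
Gen 7 (rule 210): 0001100110111

Answer: 2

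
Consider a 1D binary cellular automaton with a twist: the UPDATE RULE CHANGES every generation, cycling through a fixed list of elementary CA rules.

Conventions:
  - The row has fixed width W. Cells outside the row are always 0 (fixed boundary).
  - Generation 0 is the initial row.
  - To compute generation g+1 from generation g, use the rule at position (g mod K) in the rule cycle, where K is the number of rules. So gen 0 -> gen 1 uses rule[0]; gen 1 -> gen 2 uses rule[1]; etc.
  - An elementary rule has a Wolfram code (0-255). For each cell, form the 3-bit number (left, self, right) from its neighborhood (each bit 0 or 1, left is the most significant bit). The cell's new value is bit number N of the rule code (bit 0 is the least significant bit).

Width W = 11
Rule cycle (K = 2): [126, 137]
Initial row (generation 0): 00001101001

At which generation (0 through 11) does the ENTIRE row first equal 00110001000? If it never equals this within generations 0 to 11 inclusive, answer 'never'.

Answer: never

Derivation:
Gen 0: 00001101001
Gen 1 (rule 126): 00011111111
Gen 2 (rule 137): 11011111110
Gen 3 (rule 126): 11110000011
Gen 4 (rule 137): 11100111010
Gen 5 (rule 126): 10111101111
Gen 6 (rule 137): 00111001110
Gen 7 (rule 126): 01101111011
Gen 8 (rule 137): 01001110010
Gen 9 (rule 126): 11111011111
Gen 10 (rule 137): 11110011110
Gen 11 (rule 126): 10011110011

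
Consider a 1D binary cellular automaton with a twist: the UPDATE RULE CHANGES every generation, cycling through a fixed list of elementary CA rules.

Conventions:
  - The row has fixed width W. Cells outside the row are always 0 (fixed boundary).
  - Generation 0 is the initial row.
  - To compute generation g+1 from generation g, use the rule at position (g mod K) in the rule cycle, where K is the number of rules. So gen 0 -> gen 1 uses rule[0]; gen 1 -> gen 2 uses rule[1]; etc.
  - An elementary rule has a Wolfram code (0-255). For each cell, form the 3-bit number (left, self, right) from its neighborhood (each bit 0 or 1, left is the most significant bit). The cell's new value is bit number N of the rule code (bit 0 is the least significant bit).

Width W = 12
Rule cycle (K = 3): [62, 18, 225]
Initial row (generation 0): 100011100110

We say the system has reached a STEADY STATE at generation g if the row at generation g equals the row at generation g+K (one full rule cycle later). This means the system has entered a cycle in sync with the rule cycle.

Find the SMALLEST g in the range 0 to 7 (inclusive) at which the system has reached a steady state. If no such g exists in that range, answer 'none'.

Gen 0: 100011100110
Gen 1 (rule 62): 110110011101
Gen 2 (rule 18): 000001100000
Gen 3 (rule 225): 111100101111
Gen 4 (rule 62): 100011111000
Gen 5 (rule 18): 010100000100
Gen 6 (rule 225): 001001110001
Gen 7 (rule 62): 011111001011
Gen 8 (rule 18): 100000110000
Gen 9 (rule 225): 001110010111
Gen 10 (rule 62): 011001111100

Answer: none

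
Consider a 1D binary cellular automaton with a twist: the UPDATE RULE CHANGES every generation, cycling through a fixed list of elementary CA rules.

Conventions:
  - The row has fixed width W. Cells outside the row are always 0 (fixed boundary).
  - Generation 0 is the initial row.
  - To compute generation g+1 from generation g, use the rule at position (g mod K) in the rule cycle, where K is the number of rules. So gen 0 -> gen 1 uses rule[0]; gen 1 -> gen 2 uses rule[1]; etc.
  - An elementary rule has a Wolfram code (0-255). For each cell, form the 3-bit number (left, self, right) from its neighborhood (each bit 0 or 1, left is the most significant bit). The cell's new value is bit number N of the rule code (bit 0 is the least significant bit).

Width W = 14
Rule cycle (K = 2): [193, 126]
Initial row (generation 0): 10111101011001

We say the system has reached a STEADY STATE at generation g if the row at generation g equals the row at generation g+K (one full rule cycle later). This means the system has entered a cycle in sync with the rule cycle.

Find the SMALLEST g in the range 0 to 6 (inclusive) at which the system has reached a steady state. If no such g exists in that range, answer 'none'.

Answer: none

Derivation:
Gen 0: 10111101011001
Gen 1 (rule 193): 00011100001000
Gen 2 (rule 126): 00110110011100
Gen 3 (rule 193): 10010010001101
Gen 4 (rule 126): 11111111011111
Gen 5 (rule 193): 01111111001111
Gen 6 (rule 126): 11000001111001
Gen 7 (rule 193): 01011100111000
Gen 8 (rule 126): 11110111101100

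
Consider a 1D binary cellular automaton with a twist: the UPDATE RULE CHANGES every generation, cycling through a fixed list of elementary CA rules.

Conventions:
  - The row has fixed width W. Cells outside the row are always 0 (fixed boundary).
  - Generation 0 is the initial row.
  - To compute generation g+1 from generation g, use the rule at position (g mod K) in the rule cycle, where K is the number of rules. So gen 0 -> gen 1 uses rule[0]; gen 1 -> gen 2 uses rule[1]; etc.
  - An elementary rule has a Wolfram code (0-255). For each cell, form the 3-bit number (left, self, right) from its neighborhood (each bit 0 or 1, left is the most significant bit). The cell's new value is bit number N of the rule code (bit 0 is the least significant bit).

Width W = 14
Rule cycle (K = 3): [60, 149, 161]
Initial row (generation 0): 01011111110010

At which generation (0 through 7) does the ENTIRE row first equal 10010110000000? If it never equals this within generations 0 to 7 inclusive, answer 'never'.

Gen 0: 01011111110010
Gen 1 (rule 60): 01110000001011
Gen 2 (rule 149): 00101111101000
Gen 3 (rule 161): 10010111010011
Gen 4 (rule 60): 11011100111010
Gen 5 (rule 149): 00001010010011
Gen 6 (rule 161): 11100100000000
Gen 7 (rule 60): 10010110000000

Answer: 7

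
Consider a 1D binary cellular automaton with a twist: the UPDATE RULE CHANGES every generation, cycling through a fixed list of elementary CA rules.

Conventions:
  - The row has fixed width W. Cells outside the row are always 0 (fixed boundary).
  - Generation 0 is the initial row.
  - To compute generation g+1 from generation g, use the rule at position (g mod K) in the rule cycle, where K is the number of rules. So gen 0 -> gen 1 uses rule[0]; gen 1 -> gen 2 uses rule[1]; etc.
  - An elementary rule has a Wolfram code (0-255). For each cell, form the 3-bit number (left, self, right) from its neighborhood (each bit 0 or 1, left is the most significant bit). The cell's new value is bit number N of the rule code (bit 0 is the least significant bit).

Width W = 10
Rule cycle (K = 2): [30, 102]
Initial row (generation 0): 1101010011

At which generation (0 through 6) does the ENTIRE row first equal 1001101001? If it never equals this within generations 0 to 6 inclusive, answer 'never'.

Answer: 6

Derivation:
Gen 0: 1101010011
Gen 1 (rule 30): 1001011110
Gen 2 (rule 102): 1011100010
Gen 3 (rule 30): 1010010111
Gen 4 (rule 102): 1110111001
Gen 5 (rule 30): 1000100111
Gen 6 (rule 102): 1001101001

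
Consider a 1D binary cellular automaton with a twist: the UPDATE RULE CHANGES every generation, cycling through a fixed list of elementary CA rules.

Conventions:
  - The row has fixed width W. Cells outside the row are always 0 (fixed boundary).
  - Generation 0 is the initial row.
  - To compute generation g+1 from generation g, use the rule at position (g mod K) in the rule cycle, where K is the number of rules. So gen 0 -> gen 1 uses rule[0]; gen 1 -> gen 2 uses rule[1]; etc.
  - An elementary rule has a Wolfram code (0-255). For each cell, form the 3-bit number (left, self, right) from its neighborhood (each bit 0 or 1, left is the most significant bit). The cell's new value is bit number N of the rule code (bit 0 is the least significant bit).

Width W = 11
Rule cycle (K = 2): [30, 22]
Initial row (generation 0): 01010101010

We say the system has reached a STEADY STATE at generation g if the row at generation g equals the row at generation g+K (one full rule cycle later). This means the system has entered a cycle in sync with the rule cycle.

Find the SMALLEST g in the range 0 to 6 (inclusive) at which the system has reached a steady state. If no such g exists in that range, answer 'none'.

Answer: 6

Derivation:
Gen 0: 01010101010
Gen 1 (rule 30): 11010101011
Gen 2 (rule 22): 00010101000
Gen 3 (rule 30): 00110101100
Gen 4 (rule 22): 01000100010
Gen 5 (rule 30): 11101110111
Gen 6 (rule 22): 00000000000
Gen 7 (rule 30): 00000000000
Gen 8 (rule 22): 00000000000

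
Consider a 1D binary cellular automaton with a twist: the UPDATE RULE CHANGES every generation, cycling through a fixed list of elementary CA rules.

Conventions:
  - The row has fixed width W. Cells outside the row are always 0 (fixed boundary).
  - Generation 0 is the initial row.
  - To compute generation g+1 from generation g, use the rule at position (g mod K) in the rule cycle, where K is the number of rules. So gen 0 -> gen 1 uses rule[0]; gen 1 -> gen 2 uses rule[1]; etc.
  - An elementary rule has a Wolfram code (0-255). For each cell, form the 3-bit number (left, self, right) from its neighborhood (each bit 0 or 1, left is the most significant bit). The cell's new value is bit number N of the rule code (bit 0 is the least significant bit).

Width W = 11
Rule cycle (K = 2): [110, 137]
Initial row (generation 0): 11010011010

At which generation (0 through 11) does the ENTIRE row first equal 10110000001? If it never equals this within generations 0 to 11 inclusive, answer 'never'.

Answer: never

Derivation:
Gen 0: 11010011010
Gen 1 (rule 110): 11110111110
Gen 2 (rule 137): 11100111100
Gen 3 (rule 110): 10101100100
Gen 4 (rule 137): 00001000001
Gen 5 (rule 110): 00011000011
Gen 6 (rule 137): 11010011010
Gen 7 (rule 110): 11110111110
Gen 8 (rule 137): 11100111100
Gen 9 (rule 110): 10101100100
Gen 10 (rule 137): 00001000001
Gen 11 (rule 110): 00011000011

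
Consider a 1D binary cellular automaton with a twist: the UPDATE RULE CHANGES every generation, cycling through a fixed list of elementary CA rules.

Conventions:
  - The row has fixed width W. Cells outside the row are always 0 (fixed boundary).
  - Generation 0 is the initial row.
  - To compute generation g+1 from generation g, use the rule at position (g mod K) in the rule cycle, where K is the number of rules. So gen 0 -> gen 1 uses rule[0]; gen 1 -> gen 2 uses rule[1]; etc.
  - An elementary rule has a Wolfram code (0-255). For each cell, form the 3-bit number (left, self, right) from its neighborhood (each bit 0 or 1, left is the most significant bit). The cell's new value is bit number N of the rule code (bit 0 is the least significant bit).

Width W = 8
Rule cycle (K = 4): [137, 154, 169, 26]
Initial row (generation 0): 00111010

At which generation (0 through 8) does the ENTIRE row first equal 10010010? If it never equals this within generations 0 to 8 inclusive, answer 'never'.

Answer: never

Derivation:
Gen 0: 00111010
Gen 1 (rule 137): 10110000
Gen 2 (rule 154): 00101000
Gen 3 (rule 169): 10010011
Gen 4 (rule 26): 01101110
Gen 5 (rule 137): 01001100
Gen 6 (rule 154): 10111010
Gen 7 (rule 169): 01110100
Gen 8 (rule 26): 11000010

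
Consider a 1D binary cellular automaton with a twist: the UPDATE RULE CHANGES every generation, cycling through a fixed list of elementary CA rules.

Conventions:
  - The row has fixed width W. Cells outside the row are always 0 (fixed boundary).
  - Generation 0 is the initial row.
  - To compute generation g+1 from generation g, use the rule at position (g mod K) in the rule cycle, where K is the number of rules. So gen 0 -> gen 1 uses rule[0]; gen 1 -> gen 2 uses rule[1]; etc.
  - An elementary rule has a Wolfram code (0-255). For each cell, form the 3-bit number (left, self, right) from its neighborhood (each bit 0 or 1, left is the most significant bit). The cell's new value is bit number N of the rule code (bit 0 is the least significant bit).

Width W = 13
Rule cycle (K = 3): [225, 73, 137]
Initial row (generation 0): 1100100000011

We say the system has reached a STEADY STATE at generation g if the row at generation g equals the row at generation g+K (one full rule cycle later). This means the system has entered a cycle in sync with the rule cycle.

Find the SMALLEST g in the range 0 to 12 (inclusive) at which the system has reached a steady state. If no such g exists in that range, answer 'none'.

Gen 0: 1100100000011
Gen 1 (rule 225): 0100001111001
Gen 2 (rule 73): 0001101001000
Gen 3 (rule 137): 1101000000011
Gen 4 (rule 225): 0110011111001
Gen 5 (rule 73): 0110010001000
Gen 6 (rule 137): 0100000100011
Gen 7 (rule 225): 0001110001001
Gen 8 (rule 73): 1101010100000
Gen 9 (rule 137): 1000000001111
Gen 10 (rule 225): 0011111100111
Gen 11 (rule 73): 1010000100101
Gen 12 (rule 137): 0000110000000
Gen 13 (rule 225): 1110010111111
Gen 14 (rule 73): 1010000100001
Gen 15 (rule 137): 0000110001100

Answer: none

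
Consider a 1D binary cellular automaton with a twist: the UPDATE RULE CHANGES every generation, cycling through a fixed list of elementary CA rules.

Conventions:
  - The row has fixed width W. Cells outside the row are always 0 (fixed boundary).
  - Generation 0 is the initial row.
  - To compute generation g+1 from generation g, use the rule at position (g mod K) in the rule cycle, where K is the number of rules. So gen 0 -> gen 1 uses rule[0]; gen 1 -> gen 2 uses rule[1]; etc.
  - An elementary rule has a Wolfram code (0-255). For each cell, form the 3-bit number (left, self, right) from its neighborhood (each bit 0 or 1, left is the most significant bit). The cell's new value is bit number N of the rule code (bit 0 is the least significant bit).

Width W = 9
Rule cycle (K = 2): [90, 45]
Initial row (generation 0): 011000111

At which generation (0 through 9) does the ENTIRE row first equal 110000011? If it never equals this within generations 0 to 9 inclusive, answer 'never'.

Answer: never

Derivation:
Gen 0: 011000111
Gen 1 (rule 90): 111101101
Gen 2 (rule 45): 100011011
Gen 3 (rule 90): 010111011
Gen 4 (rule 45): 011100110
Gen 5 (rule 90): 110111111
Gen 6 (rule 45): 101100000
Gen 7 (rule 90): 001110000
Gen 8 (rule 45): 101000111
Gen 9 (rule 90): 000101101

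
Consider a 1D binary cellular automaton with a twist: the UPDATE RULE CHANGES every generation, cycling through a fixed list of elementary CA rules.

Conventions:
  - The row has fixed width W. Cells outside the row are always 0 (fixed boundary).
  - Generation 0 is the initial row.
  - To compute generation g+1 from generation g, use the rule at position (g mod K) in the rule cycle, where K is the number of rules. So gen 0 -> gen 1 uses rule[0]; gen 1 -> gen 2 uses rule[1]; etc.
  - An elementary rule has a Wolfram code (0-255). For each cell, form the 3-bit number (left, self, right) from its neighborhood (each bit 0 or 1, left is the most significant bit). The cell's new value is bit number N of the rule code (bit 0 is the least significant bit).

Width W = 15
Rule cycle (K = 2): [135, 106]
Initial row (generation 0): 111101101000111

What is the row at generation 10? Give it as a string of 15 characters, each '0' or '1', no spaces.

Gen 0: 111101101000111
Gen 1 (rule 135): 011000001011010
Gen 2 (rule 106): 111000010111100
Gen 3 (rule 135): 010011110011001
Gen 4 (rule 106): 100110010111010
Gen 5 (rule 135): 101000110010010
Gen 6 (rule 106): 010001110100100
Gen 7 (rule 135): 110110100101101
Gen 8 (rule 106): 111111001011110
Gen 9 (rule 135): 011110011001100
Gen 10 (rule 106): 110010111011100

Answer: 110010111011100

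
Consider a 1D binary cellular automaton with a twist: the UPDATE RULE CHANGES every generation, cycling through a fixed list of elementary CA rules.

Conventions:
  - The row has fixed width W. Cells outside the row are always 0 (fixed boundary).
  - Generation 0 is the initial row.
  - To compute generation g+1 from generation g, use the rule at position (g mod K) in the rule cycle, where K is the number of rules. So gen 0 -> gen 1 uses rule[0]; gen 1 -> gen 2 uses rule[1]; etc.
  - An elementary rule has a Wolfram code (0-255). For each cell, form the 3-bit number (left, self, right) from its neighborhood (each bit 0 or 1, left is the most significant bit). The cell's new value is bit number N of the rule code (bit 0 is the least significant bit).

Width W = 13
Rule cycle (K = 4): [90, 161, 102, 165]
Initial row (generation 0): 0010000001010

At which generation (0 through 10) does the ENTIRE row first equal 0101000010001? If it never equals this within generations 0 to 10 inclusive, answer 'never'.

Answer: 1

Derivation:
Gen 0: 0010000001010
Gen 1 (rule 90): 0101000010001
Gen 2 (rule 161): 0010011000100
Gen 3 (rule 102): 0110101001100
Gen 4 (rule 165): 0001111000001
Gen 5 (rule 90): 0011001100010
Gen 6 (rule 161): 1000000001000
Gen 7 (rule 102): 1000000011000
Gen 8 (rule 165): 1011111000011
Gen 9 (rule 90): 0010001100111
Gen 10 (rule 161): 1000100000010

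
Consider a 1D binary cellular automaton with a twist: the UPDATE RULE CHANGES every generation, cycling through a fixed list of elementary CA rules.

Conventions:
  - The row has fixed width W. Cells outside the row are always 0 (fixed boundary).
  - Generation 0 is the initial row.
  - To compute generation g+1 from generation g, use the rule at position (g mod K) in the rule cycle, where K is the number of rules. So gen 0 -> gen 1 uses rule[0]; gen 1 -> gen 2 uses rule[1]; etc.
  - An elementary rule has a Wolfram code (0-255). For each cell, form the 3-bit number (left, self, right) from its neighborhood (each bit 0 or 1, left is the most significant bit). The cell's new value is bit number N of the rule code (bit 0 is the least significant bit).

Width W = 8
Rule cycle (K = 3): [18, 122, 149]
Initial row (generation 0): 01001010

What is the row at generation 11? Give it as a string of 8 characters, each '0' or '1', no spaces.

Answer: 01000000

Derivation:
Gen 0: 01001010
Gen 1 (rule 18): 10110001
Gen 2 (rule 122): 01111010
Gen 3 (rule 149): 00110011
Gen 4 (rule 18): 01001100
Gen 5 (rule 122): 10111110
Gen 6 (rule 149): 10011101
Gen 7 (rule 18): 01100000
Gen 8 (rule 122): 11110000
Gen 9 (rule 149): 01101111
Gen 10 (rule 18): 10000000
Gen 11 (rule 122): 01000000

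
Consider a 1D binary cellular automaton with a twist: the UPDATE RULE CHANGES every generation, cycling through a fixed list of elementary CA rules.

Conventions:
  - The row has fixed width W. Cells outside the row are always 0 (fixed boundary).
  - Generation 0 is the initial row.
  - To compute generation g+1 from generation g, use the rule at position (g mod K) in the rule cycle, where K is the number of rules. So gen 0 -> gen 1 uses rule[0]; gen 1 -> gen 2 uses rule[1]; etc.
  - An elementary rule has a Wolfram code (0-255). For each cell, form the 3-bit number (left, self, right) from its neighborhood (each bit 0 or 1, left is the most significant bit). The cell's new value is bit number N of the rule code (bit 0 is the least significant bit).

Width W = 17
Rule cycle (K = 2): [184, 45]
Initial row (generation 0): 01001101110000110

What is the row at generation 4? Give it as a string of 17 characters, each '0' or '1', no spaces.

Answer: 01000011111111000

Derivation:
Gen 0: 01001101110000110
Gen 1 (rule 184): 00101011101000101
Gen 2 (rule 45): 10111110011010111
Gen 3 (rule 184): 01111101010101110
Gen 4 (rule 45): 01000011111111000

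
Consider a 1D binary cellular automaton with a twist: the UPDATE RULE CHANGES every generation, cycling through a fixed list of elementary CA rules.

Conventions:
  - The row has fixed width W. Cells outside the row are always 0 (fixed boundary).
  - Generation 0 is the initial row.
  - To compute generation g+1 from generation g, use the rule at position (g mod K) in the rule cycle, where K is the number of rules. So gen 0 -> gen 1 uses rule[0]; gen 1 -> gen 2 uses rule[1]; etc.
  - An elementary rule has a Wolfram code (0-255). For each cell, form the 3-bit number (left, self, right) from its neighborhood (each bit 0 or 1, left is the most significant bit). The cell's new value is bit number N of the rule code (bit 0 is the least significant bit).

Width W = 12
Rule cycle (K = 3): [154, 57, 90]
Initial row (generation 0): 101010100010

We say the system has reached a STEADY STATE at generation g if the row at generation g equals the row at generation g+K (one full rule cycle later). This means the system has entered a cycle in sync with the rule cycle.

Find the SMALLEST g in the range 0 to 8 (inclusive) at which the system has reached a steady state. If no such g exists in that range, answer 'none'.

Answer: none

Derivation:
Gen 0: 101010100010
Gen 1 (rule 154): 000000010101
Gen 2 (rule 57): 111111001010
Gen 3 (rule 90): 100001110001
Gen 4 (rule 154): 010011101010
Gen 5 (rule 57): 001010010101
Gen 6 (rule 90): 010001100000
Gen 7 (rule 154): 101011010000
Gen 8 (rule 57): 010110101111
Gen 9 (rule 90): 100110001001
Gen 10 (rule 154): 011101010110
Gen 11 (rule 57): 010010101101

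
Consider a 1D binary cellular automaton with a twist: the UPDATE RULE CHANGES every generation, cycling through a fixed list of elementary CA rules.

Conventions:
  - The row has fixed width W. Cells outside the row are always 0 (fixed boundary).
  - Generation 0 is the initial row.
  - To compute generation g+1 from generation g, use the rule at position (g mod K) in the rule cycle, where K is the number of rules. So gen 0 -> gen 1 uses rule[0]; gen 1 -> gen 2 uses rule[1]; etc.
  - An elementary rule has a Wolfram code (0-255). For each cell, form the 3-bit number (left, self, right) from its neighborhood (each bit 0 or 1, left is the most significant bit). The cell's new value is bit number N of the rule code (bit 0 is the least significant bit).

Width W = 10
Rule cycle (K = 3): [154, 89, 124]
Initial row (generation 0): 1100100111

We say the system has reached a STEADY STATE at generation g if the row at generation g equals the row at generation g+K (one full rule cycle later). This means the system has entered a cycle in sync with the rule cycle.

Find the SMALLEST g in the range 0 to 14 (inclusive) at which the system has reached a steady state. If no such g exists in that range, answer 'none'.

Gen 0: 1100100111
Gen 1 (rule 154): 1011011110
Gen 2 (rule 89): 0011010011
Gen 3 (rule 124): 0011111011
Gen 4 (rule 154): 0111110010
Gen 5 (rule 89): 0100011001
Gen 6 (rule 124): 0110011101
Gen 7 (rule 154): 1101111000
Gen 8 (rule 89): 1101001111
Gen 9 (rule 124): 1111101001
Gen 10 (rule 154): 1111000110
Gen 11 (rule 89): 1001110111
Gen 12 (rule 124): 1101011101
Gen 13 (rule 154): 1000011000
Gen 14 (rule 89): 0111011111
Gen 15 (rule 124): 0101110001
Gen 16 (rule 154): 1001101010
Gen 17 (rule 89): 0101100001

Answer: none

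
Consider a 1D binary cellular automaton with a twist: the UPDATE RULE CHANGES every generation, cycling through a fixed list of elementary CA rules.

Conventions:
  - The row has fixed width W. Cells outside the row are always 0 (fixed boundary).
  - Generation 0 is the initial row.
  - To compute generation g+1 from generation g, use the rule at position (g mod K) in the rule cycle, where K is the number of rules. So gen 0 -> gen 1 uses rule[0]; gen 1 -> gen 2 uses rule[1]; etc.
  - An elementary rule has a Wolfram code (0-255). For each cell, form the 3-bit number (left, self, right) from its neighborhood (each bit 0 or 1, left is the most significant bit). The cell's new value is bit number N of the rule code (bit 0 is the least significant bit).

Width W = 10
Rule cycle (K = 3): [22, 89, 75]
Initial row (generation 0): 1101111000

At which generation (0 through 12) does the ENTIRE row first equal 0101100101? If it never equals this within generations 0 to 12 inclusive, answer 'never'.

Gen 0: 1101111000
Gen 1 (rule 22): 0000000100
Gen 2 (rule 89): 1111110011
Gen 3 (rule 75): 1000010111
Gen 4 (rule 22): 1100110000
Gen 5 (rule 89): 1110111111
Gen 6 (rule 75): 1010100001
Gen 7 (rule 22): 1010110011
Gen 8 (rule 89): 0000111011
Gen 9 (rule 75): 1111101011
Gen 10 (rule 22): 0000001000
Gen 11 (rule 89): 1111100111
Gen 12 (rule 75): 1000101101

Answer: never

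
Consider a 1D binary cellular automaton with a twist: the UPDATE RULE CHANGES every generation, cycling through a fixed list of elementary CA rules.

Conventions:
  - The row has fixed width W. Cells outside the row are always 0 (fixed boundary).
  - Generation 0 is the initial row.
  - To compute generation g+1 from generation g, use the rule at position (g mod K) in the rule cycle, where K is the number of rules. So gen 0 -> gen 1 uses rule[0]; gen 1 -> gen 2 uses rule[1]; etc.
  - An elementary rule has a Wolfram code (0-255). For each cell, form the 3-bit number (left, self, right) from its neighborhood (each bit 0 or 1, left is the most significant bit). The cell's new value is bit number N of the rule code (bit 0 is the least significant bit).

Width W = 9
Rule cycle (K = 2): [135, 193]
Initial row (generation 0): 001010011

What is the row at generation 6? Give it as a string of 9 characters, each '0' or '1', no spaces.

Answer: 011000010

Derivation:
Gen 0: 001010011
Gen 1 (rule 135): 111010100
Gen 2 (rule 193): 011000001
Gen 3 (rule 135): 100011111
Gen 4 (rule 193): 001001111
Gen 5 (rule 135): 111010110
Gen 6 (rule 193): 011000010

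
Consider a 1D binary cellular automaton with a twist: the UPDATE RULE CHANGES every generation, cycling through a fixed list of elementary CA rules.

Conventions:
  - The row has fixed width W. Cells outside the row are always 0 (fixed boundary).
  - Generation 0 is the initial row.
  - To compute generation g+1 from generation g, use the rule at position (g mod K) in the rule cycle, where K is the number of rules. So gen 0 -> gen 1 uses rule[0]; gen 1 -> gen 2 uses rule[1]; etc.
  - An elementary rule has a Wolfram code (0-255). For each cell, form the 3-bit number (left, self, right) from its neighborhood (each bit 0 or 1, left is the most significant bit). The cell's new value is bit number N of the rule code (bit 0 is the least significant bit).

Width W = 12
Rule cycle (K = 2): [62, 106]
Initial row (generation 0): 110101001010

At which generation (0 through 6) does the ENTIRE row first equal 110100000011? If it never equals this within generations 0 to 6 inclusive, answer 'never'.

Gen 0: 110101001010
Gen 1 (rule 62): 101111111111
Gen 2 (rule 106): 011000000001
Gen 3 (rule 62): 110100000011
Gen 4 (rule 106): 111000000111
Gen 5 (rule 62): 100100001100
Gen 6 (rule 106): 001000011100

Answer: 3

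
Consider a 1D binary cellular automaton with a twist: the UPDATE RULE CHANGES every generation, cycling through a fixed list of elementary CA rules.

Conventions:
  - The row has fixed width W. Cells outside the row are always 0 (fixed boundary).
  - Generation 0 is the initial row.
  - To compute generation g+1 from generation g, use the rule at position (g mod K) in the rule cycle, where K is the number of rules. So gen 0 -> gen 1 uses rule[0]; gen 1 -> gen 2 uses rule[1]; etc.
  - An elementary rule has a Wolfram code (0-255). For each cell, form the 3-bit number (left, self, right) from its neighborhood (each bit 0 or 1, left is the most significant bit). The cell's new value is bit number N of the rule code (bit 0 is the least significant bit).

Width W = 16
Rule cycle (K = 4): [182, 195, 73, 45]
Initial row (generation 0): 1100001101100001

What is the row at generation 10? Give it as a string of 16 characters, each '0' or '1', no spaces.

Gen 0: 1100001101100001
Gen 1 (rule 182): 0010010010010011
Gen 2 (rule 195): 1100100100100101
Gen 3 (rule 73): 1100000000000000
Gen 4 (rule 45): 1001111111111111
Gen 5 (rule 182): 1110111111111110
Gen 6 (rule 195): 0110011111111110
Gen 7 (rule 73): 0110010000000010
Gen 8 (rule 45): 0100010111111010
Gen 9 (rule 182): 1110111011110111
Gen 10 (rule 195): 0110011001110011

Answer: 0110011001110011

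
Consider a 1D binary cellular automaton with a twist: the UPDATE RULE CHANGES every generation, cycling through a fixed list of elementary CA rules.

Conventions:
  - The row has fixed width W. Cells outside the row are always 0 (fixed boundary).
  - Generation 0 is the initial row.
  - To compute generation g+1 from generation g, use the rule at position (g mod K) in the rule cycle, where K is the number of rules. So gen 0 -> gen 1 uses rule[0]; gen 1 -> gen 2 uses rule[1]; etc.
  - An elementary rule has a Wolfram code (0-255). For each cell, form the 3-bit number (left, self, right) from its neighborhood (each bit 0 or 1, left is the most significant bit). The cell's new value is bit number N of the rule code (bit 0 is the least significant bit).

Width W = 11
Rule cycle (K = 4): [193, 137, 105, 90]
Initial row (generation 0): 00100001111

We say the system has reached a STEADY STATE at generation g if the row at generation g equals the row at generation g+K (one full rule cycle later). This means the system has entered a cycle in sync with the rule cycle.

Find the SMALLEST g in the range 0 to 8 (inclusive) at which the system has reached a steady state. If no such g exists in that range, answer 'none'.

Answer: none

Derivation:
Gen 0: 00100001111
Gen 1 (rule 193): 10001100111
Gen 2 (rule 137): 00101000110
Gen 3 (rule 105): 10010010110
Gen 4 (rule 90): 01101100111
Gen 5 (rule 193): 00100100011
Gen 6 (rule 137): 10000001010
Gen 7 (rule 105): 00111100100
Gen 8 (rule 90): 01100111010
Gen 9 (rule 193): 00100011000
Gen 10 (rule 137): 10001010011
Gen 11 (rule 105): 00100100011
Gen 12 (rule 90): 01011010111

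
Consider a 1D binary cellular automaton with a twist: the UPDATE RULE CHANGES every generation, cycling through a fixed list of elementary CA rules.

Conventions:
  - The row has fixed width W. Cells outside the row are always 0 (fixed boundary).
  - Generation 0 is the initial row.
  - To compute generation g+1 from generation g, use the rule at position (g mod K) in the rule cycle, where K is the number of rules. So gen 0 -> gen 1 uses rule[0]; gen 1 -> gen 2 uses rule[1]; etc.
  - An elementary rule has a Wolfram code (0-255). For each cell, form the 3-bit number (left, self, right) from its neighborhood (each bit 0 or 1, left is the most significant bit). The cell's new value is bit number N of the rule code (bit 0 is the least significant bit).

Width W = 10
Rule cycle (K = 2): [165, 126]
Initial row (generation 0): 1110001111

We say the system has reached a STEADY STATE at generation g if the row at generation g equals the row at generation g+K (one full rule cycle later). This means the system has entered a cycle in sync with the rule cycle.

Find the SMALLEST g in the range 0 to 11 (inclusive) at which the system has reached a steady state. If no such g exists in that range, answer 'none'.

Gen 0: 1110001111
Gen 1 (rule 165): 0100100110
Gen 2 (rule 126): 1111111111
Gen 3 (rule 165): 0111111110
Gen 4 (rule 126): 1100000011
Gen 5 (rule 165): 0001111000
Gen 6 (rule 126): 0011001100
Gen 7 (rule 165): 1000000001
Gen 8 (rule 126): 1100000011
Gen 9 (rule 165): 0001111000
Gen 10 (rule 126): 0011001100
Gen 11 (rule 165): 1000000001
Gen 12 (rule 126): 1100000011
Gen 13 (rule 165): 0001111000

Answer: none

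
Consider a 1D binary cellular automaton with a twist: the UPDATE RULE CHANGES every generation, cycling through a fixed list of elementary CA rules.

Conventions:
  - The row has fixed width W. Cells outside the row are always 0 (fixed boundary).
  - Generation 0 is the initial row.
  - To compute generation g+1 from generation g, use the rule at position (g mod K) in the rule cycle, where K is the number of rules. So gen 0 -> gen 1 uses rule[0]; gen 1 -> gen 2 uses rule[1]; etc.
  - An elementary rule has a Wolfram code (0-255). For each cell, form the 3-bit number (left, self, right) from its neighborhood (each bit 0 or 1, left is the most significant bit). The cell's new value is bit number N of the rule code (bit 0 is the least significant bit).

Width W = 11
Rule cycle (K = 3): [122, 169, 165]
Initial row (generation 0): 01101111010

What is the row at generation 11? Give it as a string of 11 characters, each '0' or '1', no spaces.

Answer: 01011111100

Derivation:
Gen 0: 01101111010
Gen 1 (rule 122): 11111001101
Gen 2 (rule 169): 11110001010
Gen 3 (rule 165): 01100101110
Gen 4 (rule 122): 11111011011
Gen 5 (rule 169): 11110110110
Gen 6 (rule 165): 01101001000
Gen 7 (rule 122): 11110110100
Gen 8 (rule 169): 11101101001
Gen 9 (rule 165): 01010011001
Gen 10 (rule 122): 10101111110
Gen 11 (rule 169): 01011111100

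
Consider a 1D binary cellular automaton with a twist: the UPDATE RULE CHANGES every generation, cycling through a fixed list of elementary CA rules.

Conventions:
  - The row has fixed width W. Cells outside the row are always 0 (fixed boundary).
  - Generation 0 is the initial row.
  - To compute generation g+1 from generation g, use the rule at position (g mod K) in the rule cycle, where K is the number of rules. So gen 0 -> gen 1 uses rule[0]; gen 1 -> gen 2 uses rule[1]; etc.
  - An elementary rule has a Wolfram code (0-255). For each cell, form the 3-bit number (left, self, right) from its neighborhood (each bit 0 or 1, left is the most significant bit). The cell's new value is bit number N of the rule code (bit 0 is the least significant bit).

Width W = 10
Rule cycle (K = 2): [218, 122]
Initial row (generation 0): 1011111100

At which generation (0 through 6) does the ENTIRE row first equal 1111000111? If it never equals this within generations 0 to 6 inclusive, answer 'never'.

Answer: 3

Derivation:
Gen 0: 1011111100
Gen 1 (rule 218): 0011111110
Gen 2 (rule 122): 0110000011
Gen 3 (rule 218): 1111000111
Gen 4 (rule 122): 1001101101
Gen 5 (rule 218): 0111101100
Gen 6 (rule 122): 1100111110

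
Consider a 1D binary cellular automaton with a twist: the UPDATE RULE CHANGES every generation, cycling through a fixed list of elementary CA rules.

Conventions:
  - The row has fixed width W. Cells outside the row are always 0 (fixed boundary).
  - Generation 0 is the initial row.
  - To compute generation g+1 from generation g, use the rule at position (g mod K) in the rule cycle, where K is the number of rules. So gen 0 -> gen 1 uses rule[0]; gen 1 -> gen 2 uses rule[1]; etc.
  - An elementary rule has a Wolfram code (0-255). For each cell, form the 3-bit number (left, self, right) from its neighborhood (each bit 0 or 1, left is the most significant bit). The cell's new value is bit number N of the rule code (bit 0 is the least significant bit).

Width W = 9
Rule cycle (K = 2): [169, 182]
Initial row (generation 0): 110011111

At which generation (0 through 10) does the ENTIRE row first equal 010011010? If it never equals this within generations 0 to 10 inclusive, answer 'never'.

Gen 0: 110011111
Gen 1 (rule 169): 100011110
Gen 2 (rule 182): 110101101
Gen 3 (rule 169): 101011010
Gen 4 (rule 182): 111100111
Gen 5 (rule 169): 111000110
Gen 6 (rule 182): 010101001
Gen 7 (rule 169): 001010000
Gen 8 (rule 182): 011111000
Gen 9 (rule 169): 011110011
Gen 10 (rule 182): 101101100

Answer: never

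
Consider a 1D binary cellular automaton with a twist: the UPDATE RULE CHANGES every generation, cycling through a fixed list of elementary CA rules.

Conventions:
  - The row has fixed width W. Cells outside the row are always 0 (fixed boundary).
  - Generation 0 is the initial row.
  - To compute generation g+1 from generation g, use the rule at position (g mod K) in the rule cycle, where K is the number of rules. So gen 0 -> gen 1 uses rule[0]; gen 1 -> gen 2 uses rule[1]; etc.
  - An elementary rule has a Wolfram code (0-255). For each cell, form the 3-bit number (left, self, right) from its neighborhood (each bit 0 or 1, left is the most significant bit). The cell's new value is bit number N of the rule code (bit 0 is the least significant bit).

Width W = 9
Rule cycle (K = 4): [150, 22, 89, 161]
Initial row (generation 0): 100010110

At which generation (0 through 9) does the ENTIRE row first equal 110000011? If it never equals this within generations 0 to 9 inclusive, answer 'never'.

Answer: never

Derivation:
Gen 0: 100010110
Gen 1 (rule 150): 110110001
Gen 2 (rule 22): 000001011
Gen 3 (rule 89): 111100011
Gen 4 (rule 161): 011001000
Gen 5 (rule 150): 100111100
Gen 6 (rule 22): 111000010
Gen 7 (rule 89): 101111001
Gen 8 (rule 161): 010110000
Gen 9 (rule 150): 110001000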